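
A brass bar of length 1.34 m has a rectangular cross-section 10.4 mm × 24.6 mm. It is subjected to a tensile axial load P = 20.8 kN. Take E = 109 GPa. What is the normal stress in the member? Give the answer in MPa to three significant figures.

81.3 MPa

A = 255.8 mm².
σ = N/A = 20800/255.8 = 81.3 MPa.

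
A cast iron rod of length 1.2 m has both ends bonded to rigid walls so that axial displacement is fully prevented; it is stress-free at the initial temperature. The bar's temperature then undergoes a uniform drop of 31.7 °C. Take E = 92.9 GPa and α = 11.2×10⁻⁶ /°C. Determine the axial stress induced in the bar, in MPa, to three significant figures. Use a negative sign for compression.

Free thermal expansion αLΔT = 11.2e-6 · 1200 · -31.7 = -0.426 mm.
The walls impose strain ε = −(-0.426)/1200 = 3.5504e-04; σ = Eε = 92900 · 3.5504e-04 = 32.98 MPa.

33.0 MPa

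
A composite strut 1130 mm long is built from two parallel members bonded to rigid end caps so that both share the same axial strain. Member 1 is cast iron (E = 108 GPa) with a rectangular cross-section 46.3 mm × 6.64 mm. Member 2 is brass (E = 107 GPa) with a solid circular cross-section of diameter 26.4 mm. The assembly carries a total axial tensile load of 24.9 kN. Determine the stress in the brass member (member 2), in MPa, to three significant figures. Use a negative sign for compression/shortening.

29.0 MPa

A_1 = 307.4 mm².
A_2 = 547.4 mm².
Equal strain + equilibrium ⇒ each member carries load in proportion to AE: A₁E₁ = 33200000 N, A₂E₂ = 58570000 N, ΣAE = 91770000 N.
σ₂ = P·E₂/ΣAE = 24900·107000/91770000 = 29.03 MPa.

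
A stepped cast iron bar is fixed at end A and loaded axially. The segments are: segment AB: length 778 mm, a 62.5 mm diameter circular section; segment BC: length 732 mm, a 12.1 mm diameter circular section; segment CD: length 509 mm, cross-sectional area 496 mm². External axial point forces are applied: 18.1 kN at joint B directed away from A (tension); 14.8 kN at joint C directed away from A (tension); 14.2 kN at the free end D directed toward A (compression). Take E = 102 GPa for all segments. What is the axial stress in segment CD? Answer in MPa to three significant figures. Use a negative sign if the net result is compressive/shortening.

-28.6 MPa

Internal axial forces (sectioning from the free end, tension +): N_CD = -14.2 kN, N_BC = 0.6 kN, N_AB = 18.7 kN.
σ_CD = N_CD/A_CD = -14200/496 = -28.63 MPa.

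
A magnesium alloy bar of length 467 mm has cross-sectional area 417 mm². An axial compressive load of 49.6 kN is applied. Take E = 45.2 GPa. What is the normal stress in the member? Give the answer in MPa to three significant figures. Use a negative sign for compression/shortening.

-119 MPa

σ = N/A = -49600/417 = -118.9 MPa.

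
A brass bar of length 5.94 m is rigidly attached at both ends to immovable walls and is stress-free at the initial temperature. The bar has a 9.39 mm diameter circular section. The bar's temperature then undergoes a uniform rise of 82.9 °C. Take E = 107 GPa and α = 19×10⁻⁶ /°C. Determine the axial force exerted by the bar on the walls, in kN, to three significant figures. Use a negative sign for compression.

-11.7 kN

Free thermal expansion αLΔT = 19e-6 · 5940 · 82.9 = 9.356 mm.
The walls impose strain ε = −(9.356)/5940 = -1.5751e-03; σ = Eε = 107000 · -1.5751e-03 = -168.5 MPa.
Wall reaction R = σ·A = -168.5·69.25 = -11670 N = -11.67 kN.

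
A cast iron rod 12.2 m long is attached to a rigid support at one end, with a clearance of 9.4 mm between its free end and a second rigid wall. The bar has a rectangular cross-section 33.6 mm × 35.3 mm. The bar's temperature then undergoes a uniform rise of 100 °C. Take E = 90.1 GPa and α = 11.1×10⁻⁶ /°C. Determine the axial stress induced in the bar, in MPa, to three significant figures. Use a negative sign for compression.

Free thermal expansion αLΔT = 11.1e-6 · 12200 · 100 = 13.54 mm.
The walls engage after the gap closes; constrained expansion = 13.54 − 9.4 = 4.142 mm.
The walls impose strain ε = −(4.142)/12200 = -3.3951e-04; σ = Eε = 90100 · -3.3951e-04 = -30.59 MPa.

-30.6 MPa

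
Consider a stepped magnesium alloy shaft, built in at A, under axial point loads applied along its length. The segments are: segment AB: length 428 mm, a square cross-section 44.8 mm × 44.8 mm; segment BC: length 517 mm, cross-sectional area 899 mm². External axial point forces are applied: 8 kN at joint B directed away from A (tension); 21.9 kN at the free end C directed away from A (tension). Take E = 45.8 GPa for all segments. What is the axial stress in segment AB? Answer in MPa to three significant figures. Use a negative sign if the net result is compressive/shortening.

14.9 MPa

Internal axial forces (sectioning from the free end, tension +): N_BC = 21.9 kN, N_AB = 29.9 kN.
A_AB = 2007 mm².
σ_AB = N_AB/A_AB = 29900/2007 = 14.9 MPa.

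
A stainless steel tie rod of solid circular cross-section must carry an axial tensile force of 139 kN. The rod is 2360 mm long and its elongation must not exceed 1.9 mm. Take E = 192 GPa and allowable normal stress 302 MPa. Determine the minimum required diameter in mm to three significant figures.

33.8 mm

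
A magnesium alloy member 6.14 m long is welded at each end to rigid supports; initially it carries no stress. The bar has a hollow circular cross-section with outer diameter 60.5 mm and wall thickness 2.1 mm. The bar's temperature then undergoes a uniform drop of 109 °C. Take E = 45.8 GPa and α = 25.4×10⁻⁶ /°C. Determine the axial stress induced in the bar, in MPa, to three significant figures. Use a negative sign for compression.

Free thermal expansion αLΔT = 25.4e-6 · 6140 · -109 = -17 mm.
The walls impose strain ε = −(-17)/6140 = 2.7686e-03; σ = Eε = 45800 · 2.7686e-03 = 126.8 MPa.

127 MPa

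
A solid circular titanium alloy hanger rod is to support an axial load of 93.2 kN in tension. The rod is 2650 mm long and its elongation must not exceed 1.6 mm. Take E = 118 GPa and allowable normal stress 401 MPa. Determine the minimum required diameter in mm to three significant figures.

40.8 mm

Required area A ≥ P/σ_allow = 93200/401 = 232.4 mm².
For a solid circular section, d ≥ √(4A/π) = 17.2 mm.
Elongation limit: A ≥ PL/(Eδ_allow) = 93200·2650/(118000·1.6) = 1308 mm² ⇒ d ≥ 40.81 mm.
The elongation limit governs.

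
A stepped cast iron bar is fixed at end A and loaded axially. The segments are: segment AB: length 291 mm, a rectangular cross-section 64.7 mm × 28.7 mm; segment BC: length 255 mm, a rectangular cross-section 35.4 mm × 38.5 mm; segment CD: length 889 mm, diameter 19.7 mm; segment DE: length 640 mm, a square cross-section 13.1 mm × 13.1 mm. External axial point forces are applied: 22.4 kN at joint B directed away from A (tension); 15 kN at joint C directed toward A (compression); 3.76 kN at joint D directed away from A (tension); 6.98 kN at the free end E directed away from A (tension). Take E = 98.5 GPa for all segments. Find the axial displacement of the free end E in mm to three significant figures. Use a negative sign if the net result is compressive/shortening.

Internal axial forces (sectioning from the free end, tension +): N_DE = 6.98 kN, N_CD = 10.74 kN, N_BC = -4.26 kN, N_AB = 18.14 kN.
A_AB = 1857 mm².
A_BC = 1363 mm².
A_CD = 304.8 mm².
A_DE = 171.6 mm².
δ_AB = 18140·291/(1857·98500) = 0.02886 mm
δ_BC = -4260·255/(1363·98500) = -0.008092 mm
δ_CD = 10740·889/(304.8·98500) = 0.318 mm
δ_DE = 6980·640/(171.6·98500) = 0.2643 mm
δ = Σδ_i = 0.6031 mm.

0.603 mm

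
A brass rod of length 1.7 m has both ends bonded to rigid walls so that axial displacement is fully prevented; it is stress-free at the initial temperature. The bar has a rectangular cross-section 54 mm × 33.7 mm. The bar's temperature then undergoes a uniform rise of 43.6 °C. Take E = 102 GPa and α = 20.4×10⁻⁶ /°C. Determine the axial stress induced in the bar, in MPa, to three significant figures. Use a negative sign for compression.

Free thermal expansion αLΔT = 20.4e-6 · 1700 · 43.6 = 1.512 mm.
The walls impose strain ε = −(1.512)/1700 = -8.8944e-04; σ = Eε = 102000 · -8.8944e-04 = -90.72 MPa.

-90.7 MPa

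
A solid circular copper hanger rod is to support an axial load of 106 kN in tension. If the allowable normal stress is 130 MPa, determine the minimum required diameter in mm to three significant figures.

32.2 mm

Required area A ≥ P/σ_allow = 106000/130 = 815.4 mm².
For a solid circular section, d ≥ √(4A/π) = 32.22 mm.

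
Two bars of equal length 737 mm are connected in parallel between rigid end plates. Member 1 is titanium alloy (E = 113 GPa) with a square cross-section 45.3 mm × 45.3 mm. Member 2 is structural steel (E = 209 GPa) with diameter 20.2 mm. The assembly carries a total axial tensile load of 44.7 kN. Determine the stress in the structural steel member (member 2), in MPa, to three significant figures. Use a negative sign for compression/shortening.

31.3 MPa

A_1 = 2052 mm².
A_2 = 320.5 mm².
Equal strain + equilibrium ⇒ each member carries load in proportion to AE: A₁E₁ = 231900000 N, A₂E₂ = 66980000 N, ΣAE = 298900000 N.
σ₂ = P·E₂/ΣAE = 44700·209000/298900000 = 31.26 MPa.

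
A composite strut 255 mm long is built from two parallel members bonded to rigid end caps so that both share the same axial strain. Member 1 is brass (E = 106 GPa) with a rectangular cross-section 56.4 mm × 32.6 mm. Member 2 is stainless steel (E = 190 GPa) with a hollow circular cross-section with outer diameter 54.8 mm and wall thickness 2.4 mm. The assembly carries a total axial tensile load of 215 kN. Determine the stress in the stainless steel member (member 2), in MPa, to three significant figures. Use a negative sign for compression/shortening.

151 MPa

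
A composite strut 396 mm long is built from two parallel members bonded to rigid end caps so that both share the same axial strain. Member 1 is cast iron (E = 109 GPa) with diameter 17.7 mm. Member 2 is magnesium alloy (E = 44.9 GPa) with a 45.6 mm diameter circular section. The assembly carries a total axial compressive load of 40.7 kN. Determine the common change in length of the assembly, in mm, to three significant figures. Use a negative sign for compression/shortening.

-0.161 mm

A_1 = 246.1 mm².
A_2 = 1633 mm².
Equal strain + equilibrium ⇒ each member carries load in proportion to AE: A₁E₁ = 26820000 N, A₂E₂ = 73330000 N, ΣAE = 100100000 N.
δ = PL/ΣAE = -40700·396/100100000 = -0.1609 mm.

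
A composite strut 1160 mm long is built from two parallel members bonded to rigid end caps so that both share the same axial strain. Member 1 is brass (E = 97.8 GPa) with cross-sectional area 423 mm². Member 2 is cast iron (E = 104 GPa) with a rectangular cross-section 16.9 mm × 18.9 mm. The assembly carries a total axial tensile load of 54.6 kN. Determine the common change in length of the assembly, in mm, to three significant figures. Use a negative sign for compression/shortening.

0.849 mm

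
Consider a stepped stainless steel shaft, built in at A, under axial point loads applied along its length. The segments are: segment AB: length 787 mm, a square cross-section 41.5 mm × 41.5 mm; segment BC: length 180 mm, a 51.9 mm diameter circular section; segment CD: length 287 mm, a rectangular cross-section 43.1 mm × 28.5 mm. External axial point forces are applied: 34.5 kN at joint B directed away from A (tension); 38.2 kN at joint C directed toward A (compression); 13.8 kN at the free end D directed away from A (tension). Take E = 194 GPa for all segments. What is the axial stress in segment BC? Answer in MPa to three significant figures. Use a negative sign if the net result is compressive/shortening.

-11.5 MPa

Internal axial forces (sectioning from the free end, tension +): N_CD = 13.8 kN, N_BC = -24.4 kN, N_AB = 10.1 kN.
A_BC = 2116 mm².
σ_BC = N_BC/A_BC = -24400/2116 = -11.53 MPa.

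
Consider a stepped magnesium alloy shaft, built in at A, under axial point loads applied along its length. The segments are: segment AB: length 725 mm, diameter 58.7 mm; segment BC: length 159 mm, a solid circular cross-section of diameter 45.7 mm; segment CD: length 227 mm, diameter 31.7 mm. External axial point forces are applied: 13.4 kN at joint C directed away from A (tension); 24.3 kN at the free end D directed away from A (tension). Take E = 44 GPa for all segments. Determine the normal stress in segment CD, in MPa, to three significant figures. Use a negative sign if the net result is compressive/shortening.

Internal axial forces (sectioning from the free end, tension +): N_CD = 24.3 kN, N_BC = 37.7 kN, N_AB = 37.7 kN.
A_CD = 789.2 mm².
σ_CD = N_CD/A_CD = 24300/789.2 = 30.79 MPa.

30.8 MPa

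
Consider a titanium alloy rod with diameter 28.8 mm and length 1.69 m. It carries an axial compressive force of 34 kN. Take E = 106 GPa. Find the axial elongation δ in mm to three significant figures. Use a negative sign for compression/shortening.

A = 651.4 mm².
δ_mech = NL/(AE) = -34000·1690/(651.4·106000) = -0.8321 mm.

-0.832 mm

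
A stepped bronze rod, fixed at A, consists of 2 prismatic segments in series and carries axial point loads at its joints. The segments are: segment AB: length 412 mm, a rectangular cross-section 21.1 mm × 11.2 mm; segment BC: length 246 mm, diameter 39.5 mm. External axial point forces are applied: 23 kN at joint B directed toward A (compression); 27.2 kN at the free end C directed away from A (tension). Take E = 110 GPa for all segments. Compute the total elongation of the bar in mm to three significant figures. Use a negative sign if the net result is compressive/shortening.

Internal axial forces (sectioning from the free end, tension +): N_BC = 27.2 kN, N_AB = 4.2 kN.
A_AB = 236.3 mm².
A_BC = 1225 mm².
δ_AB = 4200·412/(236.3·110000) = 0.06657 mm
δ_BC = 27200·246/(1225·110000) = 0.04964 mm
δ = Σδ_i = 0.1162 mm.

0.116 mm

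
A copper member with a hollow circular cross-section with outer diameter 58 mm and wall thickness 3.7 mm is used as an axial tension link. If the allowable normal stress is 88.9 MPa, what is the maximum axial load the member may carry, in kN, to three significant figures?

A = 631.2 mm².
P_max = σ_allow · A = 88.9 · 631.2 = 56110 N = 56.11 kN.

56.1 kN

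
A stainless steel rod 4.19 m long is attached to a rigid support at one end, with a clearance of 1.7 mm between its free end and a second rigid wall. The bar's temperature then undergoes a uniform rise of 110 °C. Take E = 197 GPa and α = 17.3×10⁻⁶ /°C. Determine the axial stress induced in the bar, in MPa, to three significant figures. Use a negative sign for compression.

-295 MPa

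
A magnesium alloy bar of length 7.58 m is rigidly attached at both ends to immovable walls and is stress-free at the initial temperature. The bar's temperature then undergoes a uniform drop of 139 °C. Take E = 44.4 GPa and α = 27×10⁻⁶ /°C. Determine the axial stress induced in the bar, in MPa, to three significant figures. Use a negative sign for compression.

Free thermal expansion αLΔT = 27e-6 · 7580 · -139 = -28.45 mm.
The walls impose strain ε = −(-28.45)/7580 = 3.7530e-03; σ = Eε = 44400 · 3.7530e-03 = 166.6 MPa.

167 MPa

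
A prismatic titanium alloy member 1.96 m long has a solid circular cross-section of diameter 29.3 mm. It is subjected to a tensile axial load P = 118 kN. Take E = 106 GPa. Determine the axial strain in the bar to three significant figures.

0.00165

A = 674.3 mm².
σ = N/A = 175 MPa; ε = σ/E = 175/106000 = 1.651e-03.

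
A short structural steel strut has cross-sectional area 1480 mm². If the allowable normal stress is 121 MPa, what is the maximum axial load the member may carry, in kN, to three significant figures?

P_max = σ_allow · A = 121 · 1480 = 179100 N = 179.1 kN.

179 kN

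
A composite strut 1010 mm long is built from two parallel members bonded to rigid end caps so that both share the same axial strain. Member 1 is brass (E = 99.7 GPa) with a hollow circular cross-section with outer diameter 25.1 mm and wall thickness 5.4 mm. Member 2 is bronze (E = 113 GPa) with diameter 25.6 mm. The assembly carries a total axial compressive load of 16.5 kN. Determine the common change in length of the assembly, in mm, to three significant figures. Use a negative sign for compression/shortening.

-0.182 mm

A_1 = 334.2 mm².
A_2 = 514.7 mm².
Equal strain + equilibrium ⇒ each member carries load in proportion to AE: A₁E₁ = 33320000 N, A₂E₂ = 58160000 N, ΣAE = 91480000 N.
δ = PL/ΣAE = -16500·1010/91480000 = -0.1822 mm.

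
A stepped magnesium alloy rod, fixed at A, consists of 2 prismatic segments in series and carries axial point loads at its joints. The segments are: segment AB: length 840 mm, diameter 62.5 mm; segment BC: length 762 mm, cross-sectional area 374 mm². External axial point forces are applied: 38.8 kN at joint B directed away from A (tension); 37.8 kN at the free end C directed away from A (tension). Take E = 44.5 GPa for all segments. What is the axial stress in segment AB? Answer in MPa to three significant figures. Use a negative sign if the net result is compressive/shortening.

25.0 MPa

Internal axial forces (sectioning from the free end, tension +): N_BC = 37.8 kN, N_AB = 76.6 kN.
A_AB = 3068 mm².
σ_AB = N_AB/A_AB = 76600/3068 = 24.97 MPa.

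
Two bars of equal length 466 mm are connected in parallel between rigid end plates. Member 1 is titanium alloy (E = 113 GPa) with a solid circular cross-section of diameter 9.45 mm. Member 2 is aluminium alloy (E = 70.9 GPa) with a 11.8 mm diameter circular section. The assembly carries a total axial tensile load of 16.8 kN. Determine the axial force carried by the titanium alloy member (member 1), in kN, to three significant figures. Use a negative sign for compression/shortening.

8.49 kN

A_1 = 70.14 mm².
A_2 = 109.4 mm².
Equal strain + equilibrium ⇒ each member carries load in proportion to AE: A₁E₁ = 7926000 N, A₂E₂ = 7754000 N, ΣAE = 15680000 N.
F₁ = P·A₁E₁/ΣAE = 16800·7926000/15680000 = 8492 N.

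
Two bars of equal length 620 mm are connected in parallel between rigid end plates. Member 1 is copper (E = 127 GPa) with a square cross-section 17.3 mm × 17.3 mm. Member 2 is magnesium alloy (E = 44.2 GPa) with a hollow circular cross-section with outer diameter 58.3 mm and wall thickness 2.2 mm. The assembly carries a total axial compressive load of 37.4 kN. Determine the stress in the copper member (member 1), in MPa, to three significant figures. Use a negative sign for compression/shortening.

A_1 = 299.3 mm².
A_2 = 387.7 mm².
Equal strain + equilibrium ⇒ each member carries load in proportion to AE: A₁E₁ = 38010000 N, A₂E₂ = 17140000 N, ΣAE = 55150000 N.
σ₁ = P·E₁/ΣAE = -37400·127000/55150000 = -86.13 MPa.

-86.1 MPa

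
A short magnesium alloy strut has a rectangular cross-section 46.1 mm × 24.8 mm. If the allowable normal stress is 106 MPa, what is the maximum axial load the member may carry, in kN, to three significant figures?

121 kN

A = 1143 mm².
P_max = σ_allow · A = 106 · 1143 = 121200 N = 121.2 kN.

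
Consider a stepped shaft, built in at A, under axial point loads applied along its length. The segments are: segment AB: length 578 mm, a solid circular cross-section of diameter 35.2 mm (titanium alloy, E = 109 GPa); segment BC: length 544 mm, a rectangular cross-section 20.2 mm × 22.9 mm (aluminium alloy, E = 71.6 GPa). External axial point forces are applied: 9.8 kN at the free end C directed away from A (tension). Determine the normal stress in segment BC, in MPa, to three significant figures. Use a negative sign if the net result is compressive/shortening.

21.2 MPa

Internal axial forces (sectioning from the free end, tension +): N_BC = 9.8 kN, N_AB = 9.8 kN.
A_BC = 462.6 mm².
σ_BC = N_BC/A_BC = 9800/462.6 = 21.19 MPa.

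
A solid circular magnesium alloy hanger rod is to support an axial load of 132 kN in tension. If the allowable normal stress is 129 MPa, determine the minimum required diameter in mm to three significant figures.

36.1 mm

Required area A ≥ P/σ_allow = 132000/129 = 1023 mm².
For a solid circular section, d ≥ √(4A/π) = 36.1 mm.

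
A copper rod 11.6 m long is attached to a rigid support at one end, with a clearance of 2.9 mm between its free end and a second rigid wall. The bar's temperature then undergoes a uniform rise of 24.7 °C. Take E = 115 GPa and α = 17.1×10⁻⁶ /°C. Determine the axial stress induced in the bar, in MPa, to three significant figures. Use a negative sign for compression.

Free thermal expansion αLΔT = 17.1e-6 · 11600 · 24.7 = 4.899 mm.
The walls engage after the gap closes; constrained expansion = 4.899 − 2.9 = 1.999 mm.
The walls impose strain ε = −(1.999)/11600 = -1.7237e-04; σ = Eε = 115000 · -1.7237e-04 = -19.82 MPa.

-19.8 MPa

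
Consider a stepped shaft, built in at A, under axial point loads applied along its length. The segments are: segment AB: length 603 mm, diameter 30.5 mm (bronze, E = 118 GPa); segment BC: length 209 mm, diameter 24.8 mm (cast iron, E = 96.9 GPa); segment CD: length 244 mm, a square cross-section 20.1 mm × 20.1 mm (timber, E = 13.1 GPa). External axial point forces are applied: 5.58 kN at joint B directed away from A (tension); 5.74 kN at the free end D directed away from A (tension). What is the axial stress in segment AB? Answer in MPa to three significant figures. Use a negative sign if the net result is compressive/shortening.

15.5 MPa

Internal axial forces (sectioning from the free end, tension +): N_CD = 5.74 kN, N_BC = 5.74 kN, N_AB = 11.32 kN.
A_AB = 730.6 mm².
σ_AB = N_AB/A_AB = 11320/730.6 = 15.49 MPa.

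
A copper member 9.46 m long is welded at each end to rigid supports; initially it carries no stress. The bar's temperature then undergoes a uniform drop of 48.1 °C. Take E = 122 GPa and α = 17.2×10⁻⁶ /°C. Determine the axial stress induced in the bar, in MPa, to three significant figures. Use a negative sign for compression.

Free thermal expansion αLΔT = 17.2e-6 · 9460 · -48.1 = -7.826 mm.
The walls impose strain ε = −(-7.826)/9460 = 8.2732e-04; σ = Eε = 122000 · 8.2732e-04 = 100.9 MPa.

101 MPa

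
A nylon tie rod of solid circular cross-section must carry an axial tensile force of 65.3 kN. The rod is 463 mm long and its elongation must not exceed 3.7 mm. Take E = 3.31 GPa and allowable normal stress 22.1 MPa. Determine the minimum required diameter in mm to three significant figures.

Required area A ≥ P/σ_allow = 65300/22.1 = 2955 mm².
For a solid circular section, d ≥ √(4A/π) = 61.34 mm.
Elongation limit: A ≥ PL/(Eδ_allow) = 65300·463/(3310·3.7) = 2469 mm² ⇒ d ≥ 56.06 mm.
The stress limit governs.

61.3 mm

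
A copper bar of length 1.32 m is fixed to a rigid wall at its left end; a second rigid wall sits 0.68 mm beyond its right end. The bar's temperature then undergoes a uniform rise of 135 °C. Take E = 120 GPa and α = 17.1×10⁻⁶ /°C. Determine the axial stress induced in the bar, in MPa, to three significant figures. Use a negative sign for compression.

Free thermal expansion αLΔT = 17.1e-6 · 1320 · 135 = 3.047 mm.
The walls engage after the gap closes; constrained expansion = 3.047 − 0.68 = 2.367 mm.
The walls impose strain ε = −(2.367)/1320 = -1.7933e-03; σ = Eε = 120000 · -1.7933e-03 = -215.2 MPa.

-215 MPa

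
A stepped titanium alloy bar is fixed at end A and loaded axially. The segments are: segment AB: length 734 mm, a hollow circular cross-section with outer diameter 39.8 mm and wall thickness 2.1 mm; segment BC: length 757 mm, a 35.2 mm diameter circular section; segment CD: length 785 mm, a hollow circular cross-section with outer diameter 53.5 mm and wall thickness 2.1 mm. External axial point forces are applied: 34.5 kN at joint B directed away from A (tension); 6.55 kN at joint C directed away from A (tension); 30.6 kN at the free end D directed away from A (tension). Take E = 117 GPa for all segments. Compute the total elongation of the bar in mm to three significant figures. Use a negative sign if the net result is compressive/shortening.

Internal axial forces (sectioning from the free end, tension +): N_CD = 30.6 kN, N_BC = 37.15 kN, N_AB = 71.65 kN.
A_AB = 248.7 mm².
A_BC = 973.1 mm².
A_CD = 339.1 mm².
δ_AB = 71650·734/(248.7·117000) = 1.807 mm
δ_BC = 37150·757/(973.1·117000) = 0.247 mm
δ_CD = 30600·785/(339.1·117000) = 0.6054 mm
δ = Σδ_i = 2.66 mm.

2.66 mm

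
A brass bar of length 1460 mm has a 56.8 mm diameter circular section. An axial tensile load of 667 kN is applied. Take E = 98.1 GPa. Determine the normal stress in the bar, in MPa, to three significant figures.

263 MPa

A = 2534 mm².
σ = N/A = 667000/2534 = 263.2 MPa.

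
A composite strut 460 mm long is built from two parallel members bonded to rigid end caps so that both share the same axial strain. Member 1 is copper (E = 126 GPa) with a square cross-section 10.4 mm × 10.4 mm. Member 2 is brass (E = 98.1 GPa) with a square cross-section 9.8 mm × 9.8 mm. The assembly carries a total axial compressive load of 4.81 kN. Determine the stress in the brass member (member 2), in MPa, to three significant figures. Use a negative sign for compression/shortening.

A_1 = 108.2 mm².
A_2 = 96.04 mm².
Equal strain + equilibrium ⇒ each member carries load in proportion to AE: A₁E₁ = 13630000 N, A₂E₂ = 9422000 N, ΣAE = 23050000 N.
σ₂ = P·E₂/ΣAE = -4810·98100/23050000 = -20.47 MPa.

-20.5 MPa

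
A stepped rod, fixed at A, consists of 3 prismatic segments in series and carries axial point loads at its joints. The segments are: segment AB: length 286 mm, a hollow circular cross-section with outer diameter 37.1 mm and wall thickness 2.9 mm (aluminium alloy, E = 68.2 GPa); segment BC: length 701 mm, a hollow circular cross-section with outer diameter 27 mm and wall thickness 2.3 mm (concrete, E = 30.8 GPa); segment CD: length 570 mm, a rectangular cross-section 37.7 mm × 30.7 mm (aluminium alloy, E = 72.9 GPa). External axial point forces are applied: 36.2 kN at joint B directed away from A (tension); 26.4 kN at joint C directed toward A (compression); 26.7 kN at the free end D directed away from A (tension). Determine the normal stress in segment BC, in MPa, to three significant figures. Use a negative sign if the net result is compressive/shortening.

1.68 MPa

Internal axial forces (sectioning from the free end, tension +): N_CD = 26.7 kN, N_BC = 0.3 kN, N_AB = 36.5 kN.
A_BC = 178.5 mm².
σ_BC = N_BC/A_BC = 300/178.5 = 1.681 MPa.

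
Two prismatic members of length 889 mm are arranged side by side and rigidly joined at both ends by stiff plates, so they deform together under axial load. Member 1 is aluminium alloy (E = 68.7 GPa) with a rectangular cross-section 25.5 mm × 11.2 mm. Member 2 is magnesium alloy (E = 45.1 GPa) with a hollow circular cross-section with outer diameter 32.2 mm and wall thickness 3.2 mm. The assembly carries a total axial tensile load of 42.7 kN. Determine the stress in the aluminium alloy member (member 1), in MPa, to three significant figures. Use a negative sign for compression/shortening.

89.5 MPa

A_1 = 285.6 mm².
A_2 = 291.5 mm².
Equal strain + equilibrium ⇒ each member carries load in proportion to AE: A₁E₁ = 19620000 N, A₂E₂ = 13150000 N, ΣAE = 32770000 N.
σ₁ = P·E₁/ΣAE = 42700·68700/32770000 = 89.52 MPa.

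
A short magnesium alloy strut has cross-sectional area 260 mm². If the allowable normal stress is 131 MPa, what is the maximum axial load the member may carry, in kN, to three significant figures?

P_max = σ_allow · A = 131 · 260 = 34060 N = 34.06 kN.

34.1 kN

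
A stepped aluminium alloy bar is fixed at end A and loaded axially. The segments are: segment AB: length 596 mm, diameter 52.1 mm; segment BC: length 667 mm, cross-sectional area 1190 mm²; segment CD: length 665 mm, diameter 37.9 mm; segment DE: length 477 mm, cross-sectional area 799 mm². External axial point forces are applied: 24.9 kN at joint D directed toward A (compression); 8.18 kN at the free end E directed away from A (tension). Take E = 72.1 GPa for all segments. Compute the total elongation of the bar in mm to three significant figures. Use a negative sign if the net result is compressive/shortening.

-0.264 mm

Internal axial forces (sectioning from the free end, tension +): N_DE = 8.18 kN, N_CD = -16.72 kN, N_BC = -16.72 kN, N_AB = -16.72 kN.
A_AB = 2132 mm².
A_CD = 1128 mm².
δ_AB = -16720·596/(2132·72100) = -0.06483 mm
δ_BC = -16720·667/(1190·72100) = -0.13 mm
δ_CD = -16720·665/(1128·72100) = -0.1367 mm
δ_DE = 8180·477/(799·72100) = 0.06773 mm
δ = Σδ_i = -0.2638 mm.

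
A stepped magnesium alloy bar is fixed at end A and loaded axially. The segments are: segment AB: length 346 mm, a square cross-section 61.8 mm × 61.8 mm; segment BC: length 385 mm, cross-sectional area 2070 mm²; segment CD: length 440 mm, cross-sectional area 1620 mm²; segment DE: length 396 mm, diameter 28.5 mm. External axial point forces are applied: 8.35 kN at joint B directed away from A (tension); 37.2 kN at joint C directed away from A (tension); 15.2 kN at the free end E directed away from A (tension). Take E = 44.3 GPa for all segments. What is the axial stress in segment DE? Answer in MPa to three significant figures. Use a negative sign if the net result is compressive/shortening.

Internal axial forces (sectioning from the free end, tension +): N_DE = 15.2 kN, N_CD = 15.2 kN, N_BC = 52.4 kN, N_AB = 60.75 kN.
A_DE = 637.9 mm².
σ_DE = N_DE/A_DE = 15200/637.9 = 23.83 MPa.

23.8 MPa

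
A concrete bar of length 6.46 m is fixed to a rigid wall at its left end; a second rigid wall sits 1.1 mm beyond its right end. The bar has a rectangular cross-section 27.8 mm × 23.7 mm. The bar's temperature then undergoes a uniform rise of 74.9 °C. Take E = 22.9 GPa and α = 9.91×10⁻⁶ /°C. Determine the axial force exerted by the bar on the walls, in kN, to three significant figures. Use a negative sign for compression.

Free thermal expansion αLΔT = 9.91e-6 · 6460 · 74.9 = 4.795 mm.
The walls engage after the gap closes; constrained expansion = 4.795 − 1.1 = 3.695 mm.
The walls impose strain ε = −(3.695)/6460 = -5.7198e-04; σ = Eε = 22900 · -5.7198e-04 = -13.1 MPa.
Wall reaction R = σ·A = -13.1·658.9 = -8630 N = -8.63 kN.

-8.63 kN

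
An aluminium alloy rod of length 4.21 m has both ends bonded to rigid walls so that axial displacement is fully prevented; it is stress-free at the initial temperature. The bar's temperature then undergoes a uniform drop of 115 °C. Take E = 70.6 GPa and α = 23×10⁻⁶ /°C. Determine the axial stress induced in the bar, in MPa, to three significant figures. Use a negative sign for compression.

187 MPa

Free thermal expansion αLΔT = 23e-6 · 4210 · -115 = -11.14 mm.
The walls impose strain ε = −(-11.14)/4210 = 2.6450e-03; σ = Eε = 70600 · 2.6450e-03 = 186.7 MPa.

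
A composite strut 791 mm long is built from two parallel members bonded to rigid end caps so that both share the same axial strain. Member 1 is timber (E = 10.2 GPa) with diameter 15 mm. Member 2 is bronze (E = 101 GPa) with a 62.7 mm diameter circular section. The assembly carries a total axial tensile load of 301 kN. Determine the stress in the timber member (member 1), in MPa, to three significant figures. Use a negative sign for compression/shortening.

9.79 MPa

A_1 = 176.7 mm².
A_2 = 3088 mm².
Equal strain + equilibrium ⇒ each member carries load in proportion to AE: A₁E₁ = 1802000 N, A₂E₂ = 311900000 N, ΣAE = 313700000 N.
σ₁ = P·E₁/ΣAE = 301000·10200/313700000 = 9.789 MPa.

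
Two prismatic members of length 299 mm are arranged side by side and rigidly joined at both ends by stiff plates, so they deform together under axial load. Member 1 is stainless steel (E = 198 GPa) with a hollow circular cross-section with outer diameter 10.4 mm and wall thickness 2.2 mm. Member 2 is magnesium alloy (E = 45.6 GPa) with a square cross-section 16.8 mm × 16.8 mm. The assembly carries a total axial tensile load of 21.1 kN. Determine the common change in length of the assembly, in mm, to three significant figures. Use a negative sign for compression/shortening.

A_1 = 56.67 mm².
A_2 = 282.2 mm².
Equal strain + equilibrium ⇒ each member carries load in proportion to AE: A₁E₁ = 11220000 N, A₂E₂ = 12870000 N, ΣAE = 24090000 N.
δ = PL/ΣAE = 21100·299/24090000 = 0.2619 mm.

0.262 mm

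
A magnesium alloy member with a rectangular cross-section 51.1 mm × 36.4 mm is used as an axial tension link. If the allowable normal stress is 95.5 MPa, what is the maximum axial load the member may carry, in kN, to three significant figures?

178 kN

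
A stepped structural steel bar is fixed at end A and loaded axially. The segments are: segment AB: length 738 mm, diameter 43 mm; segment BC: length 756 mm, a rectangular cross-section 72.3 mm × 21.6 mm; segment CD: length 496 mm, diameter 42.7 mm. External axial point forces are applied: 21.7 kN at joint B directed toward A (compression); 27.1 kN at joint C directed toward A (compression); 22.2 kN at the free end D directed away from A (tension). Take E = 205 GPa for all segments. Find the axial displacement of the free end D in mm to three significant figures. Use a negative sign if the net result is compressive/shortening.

Internal axial forces (sectioning from the free end, tension +): N_CD = 22.2 kN, N_BC = -4.9 kN, N_AB = -26.6 kN.
A_AB = 1452 mm².
A_BC = 1562 mm².
A_CD = 1432 mm².
δ_AB = -26600·738/(1452·205000) = -0.06594 mm
δ_BC = -4900·756/(1562·205000) = -0.01157 mm
δ_CD = 22200·496/(1432·205000) = 0.03751 mm
δ = Σδ_i = -0.04 mm.

-0.0400 mm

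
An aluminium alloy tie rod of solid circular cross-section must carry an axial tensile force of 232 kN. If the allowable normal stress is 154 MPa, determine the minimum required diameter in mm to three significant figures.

Required area A ≥ P/σ_allow = 232000/154 = 1506 mm².
For a solid circular section, d ≥ √(4A/π) = 43.8 mm.

43.8 mm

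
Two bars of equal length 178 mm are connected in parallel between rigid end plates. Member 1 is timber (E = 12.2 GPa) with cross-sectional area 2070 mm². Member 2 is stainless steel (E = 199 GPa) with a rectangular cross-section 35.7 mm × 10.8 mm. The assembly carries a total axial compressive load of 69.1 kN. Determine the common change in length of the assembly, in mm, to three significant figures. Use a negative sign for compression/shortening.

A_2 = 385.6 mm².
Equal strain + equilibrium ⇒ each member carries load in proportion to AE: A₁E₁ = 25250000 N, A₂E₂ = 76730000 N, ΣAE = 102000000 N.
δ = PL/ΣAE = -69100·178/102000000 = -0.1206 mm.

-0.121 mm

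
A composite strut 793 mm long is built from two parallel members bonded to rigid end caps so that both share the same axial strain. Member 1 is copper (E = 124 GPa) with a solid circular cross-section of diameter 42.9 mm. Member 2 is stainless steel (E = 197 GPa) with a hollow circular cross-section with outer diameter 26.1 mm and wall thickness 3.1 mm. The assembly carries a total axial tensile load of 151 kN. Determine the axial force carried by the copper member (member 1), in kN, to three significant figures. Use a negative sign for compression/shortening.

A_1 = 1445 mm².
A_2 = 224 mm².
Equal strain + equilibrium ⇒ each member carries load in proportion to AE: A₁E₁ = 179200000 N, A₂E₂ = 44130000 N, ΣAE = 223400000 N.
F₁ = P·A₁E₁/ΣAE = 151000·179200000/223400000 = 121200 N.

121 kN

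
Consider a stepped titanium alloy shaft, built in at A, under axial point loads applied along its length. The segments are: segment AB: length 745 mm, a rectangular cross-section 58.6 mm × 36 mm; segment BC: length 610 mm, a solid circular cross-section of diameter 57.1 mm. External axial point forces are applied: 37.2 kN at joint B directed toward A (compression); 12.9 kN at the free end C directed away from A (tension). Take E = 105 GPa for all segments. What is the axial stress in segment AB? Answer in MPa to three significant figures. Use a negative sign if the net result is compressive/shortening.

-11.5 MPa

Internal axial forces (sectioning from the free end, tension +): N_BC = 12.9 kN, N_AB = -24.3 kN.
A_AB = 2110 mm².
σ_AB = N_AB/A_AB = -24300/2110 = -11.52 MPa.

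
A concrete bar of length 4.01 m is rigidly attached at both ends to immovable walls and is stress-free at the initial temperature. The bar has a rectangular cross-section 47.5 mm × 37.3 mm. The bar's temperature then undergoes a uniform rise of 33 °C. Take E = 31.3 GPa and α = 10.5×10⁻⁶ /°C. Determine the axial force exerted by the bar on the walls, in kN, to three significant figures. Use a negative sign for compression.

-19.2 kN

Free thermal expansion αLΔT = 10.5e-6 · 4010 · 33 = 1.389 mm.
The walls impose strain ε = −(1.389)/4010 = -3.4650e-04; σ = Eε = 31300 · -3.4650e-04 = -10.85 MPa.
Wall reaction R = σ·A = -10.85·1772 = -19220 N = -19.22 kN.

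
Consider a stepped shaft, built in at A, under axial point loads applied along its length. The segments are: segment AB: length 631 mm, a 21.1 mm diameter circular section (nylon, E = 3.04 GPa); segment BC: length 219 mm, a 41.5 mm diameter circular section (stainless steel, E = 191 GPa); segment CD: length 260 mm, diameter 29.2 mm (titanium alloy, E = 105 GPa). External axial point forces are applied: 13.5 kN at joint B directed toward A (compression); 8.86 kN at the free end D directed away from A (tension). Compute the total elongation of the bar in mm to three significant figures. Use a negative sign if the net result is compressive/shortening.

Internal axial forces (sectioning from the free end, tension +): N_CD = 8.86 kN, N_BC = 8.86 kN, N_AB = -4.64 kN.
A_AB = 349.7 mm².
A_BC = 1353 mm².
A_CD = 669.7 mm².
δ_AB = -4640·631/(349.7·3040) = -2.754 mm
δ_BC = 8860·219/(1353·191000) = 0.00751 mm
δ_CD = 8860·260/(669.7·105000) = 0.03276 mm
δ = Σδ_i = -2.714 mm.

-2.71 mm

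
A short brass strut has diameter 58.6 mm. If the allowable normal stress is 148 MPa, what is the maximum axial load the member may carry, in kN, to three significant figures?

399 kN

A = 2697 mm².
P_max = σ_allow · A = 148 · 2697 = 399200 N = 399.2 kN.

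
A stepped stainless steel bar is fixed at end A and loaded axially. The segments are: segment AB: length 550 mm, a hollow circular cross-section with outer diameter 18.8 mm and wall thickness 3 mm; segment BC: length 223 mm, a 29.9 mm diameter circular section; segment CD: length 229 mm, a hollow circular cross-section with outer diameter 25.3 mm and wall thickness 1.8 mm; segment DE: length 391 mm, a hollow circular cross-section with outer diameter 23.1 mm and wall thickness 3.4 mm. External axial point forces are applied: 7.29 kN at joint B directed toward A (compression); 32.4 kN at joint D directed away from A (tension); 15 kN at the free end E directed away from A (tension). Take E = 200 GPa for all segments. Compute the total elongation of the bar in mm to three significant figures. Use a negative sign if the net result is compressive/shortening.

1.36 mm

Internal axial forces (sectioning from the free end, tension +): N_DE = 15 kN, N_CD = 47.4 kN, N_BC = 47.4 kN, N_AB = 40.11 kN.
A_AB = 148.9 mm².
A_BC = 702.2 mm².
A_CD = 132.9 mm².
A_DE = 210.4 mm².
δ_AB = 40110·550/(148.9·200000) = 0.7407 mm
δ_BC = 47400·223/(702.2·200000) = 0.07527 mm
δ_CD = 47400·229/(132.9·200000) = 0.4084 mm
δ_DE = 15000·391/(210.4·200000) = 0.1394 mm
δ = Σδ_i = 1.364 mm.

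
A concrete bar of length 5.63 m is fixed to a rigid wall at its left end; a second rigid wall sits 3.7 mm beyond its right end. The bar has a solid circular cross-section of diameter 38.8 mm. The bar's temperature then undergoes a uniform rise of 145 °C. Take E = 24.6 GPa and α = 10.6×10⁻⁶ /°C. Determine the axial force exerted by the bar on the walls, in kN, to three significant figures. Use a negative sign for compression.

-25.6 kN

Free thermal expansion αLΔT = 10.6e-6 · 5630 · 145 = 8.653 mm.
The walls engage after the gap closes; constrained expansion = 8.653 − 3.7 = 4.953 mm.
The walls impose strain ε = −(4.953)/5630 = -8.7981e-04; σ = Eε = 24600 · -8.7981e-04 = -21.64 MPa.
Wall reaction R = σ·A = -21.64·1182 = -25590 N = -25.59 kN.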